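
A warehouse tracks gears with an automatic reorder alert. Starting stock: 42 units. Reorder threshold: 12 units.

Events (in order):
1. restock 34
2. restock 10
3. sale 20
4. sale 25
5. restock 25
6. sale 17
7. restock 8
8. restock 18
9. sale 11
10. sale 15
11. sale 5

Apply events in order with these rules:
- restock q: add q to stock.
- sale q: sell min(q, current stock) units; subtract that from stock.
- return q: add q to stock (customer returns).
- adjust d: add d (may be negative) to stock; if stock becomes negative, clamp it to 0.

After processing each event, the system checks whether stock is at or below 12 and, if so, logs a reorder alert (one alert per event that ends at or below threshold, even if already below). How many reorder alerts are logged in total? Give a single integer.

Answer: 0

Derivation:
Processing events:
Start: stock = 42
  Event 1 (restock 34): 42 + 34 = 76
  Event 2 (restock 10): 76 + 10 = 86
  Event 3 (sale 20): sell min(20,86)=20. stock: 86 - 20 = 66. total_sold = 20
  Event 4 (sale 25): sell min(25,66)=25. stock: 66 - 25 = 41. total_sold = 45
  Event 5 (restock 25): 41 + 25 = 66
  Event 6 (sale 17): sell min(17,66)=17. stock: 66 - 17 = 49. total_sold = 62
  Event 7 (restock 8): 49 + 8 = 57
  Event 8 (restock 18): 57 + 18 = 75
  Event 9 (sale 11): sell min(11,75)=11. stock: 75 - 11 = 64. total_sold = 73
  Event 10 (sale 15): sell min(15,64)=15. stock: 64 - 15 = 49. total_sold = 88
  Event 11 (sale 5): sell min(5,49)=5. stock: 49 - 5 = 44. total_sold = 93
Final: stock = 44, total_sold = 93

Checking against threshold 12:
  After event 1: stock=76 > 12
  After event 2: stock=86 > 12
  After event 3: stock=66 > 12
  After event 4: stock=41 > 12
  After event 5: stock=66 > 12
  After event 6: stock=49 > 12
  After event 7: stock=57 > 12
  After event 8: stock=75 > 12
  After event 9: stock=64 > 12
  After event 10: stock=49 > 12
  After event 11: stock=44 > 12
Alert events: []. Count = 0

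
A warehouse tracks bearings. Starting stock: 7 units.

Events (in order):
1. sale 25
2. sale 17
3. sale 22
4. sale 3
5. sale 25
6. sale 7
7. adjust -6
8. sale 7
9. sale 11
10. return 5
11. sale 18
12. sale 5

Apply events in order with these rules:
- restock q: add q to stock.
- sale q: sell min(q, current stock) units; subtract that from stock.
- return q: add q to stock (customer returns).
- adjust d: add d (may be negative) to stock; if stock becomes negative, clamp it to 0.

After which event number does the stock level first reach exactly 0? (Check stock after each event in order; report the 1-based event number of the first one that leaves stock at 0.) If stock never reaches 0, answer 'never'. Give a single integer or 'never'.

Answer: 1

Derivation:
Processing events:
Start: stock = 7
  Event 1 (sale 25): sell min(25,7)=7. stock: 7 - 7 = 0. total_sold = 7
  Event 2 (sale 17): sell min(17,0)=0. stock: 0 - 0 = 0. total_sold = 7
  Event 3 (sale 22): sell min(22,0)=0. stock: 0 - 0 = 0. total_sold = 7
  Event 4 (sale 3): sell min(3,0)=0. stock: 0 - 0 = 0. total_sold = 7
  Event 5 (sale 25): sell min(25,0)=0. stock: 0 - 0 = 0. total_sold = 7
  Event 6 (sale 7): sell min(7,0)=0. stock: 0 - 0 = 0. total_sold = 7
  Event 7 (adjust -6): 0 + -6 = 0 (clamped to 0)
  Event 8 (sale 7): sell min(7,0)=0. stock: 0 - 0 = 0. total_sold = 7
  Event 9 (sale 11): sell min(11,0)=0. stock: 0 - 0 = 0. total_sold = 7
  Event 10 (return 5): 0 + 5 = 5
  Event 11 (sale 18): sell min(18,5)=5. stock: 5 - 5 = 0. total_sold = 12
  Event 12 (sale 5): sell min(5,0)=0. stock: 0 - 0 = 0. total_sold = 12
Final: stock = 0, total_sold = 12

First zero at event 1.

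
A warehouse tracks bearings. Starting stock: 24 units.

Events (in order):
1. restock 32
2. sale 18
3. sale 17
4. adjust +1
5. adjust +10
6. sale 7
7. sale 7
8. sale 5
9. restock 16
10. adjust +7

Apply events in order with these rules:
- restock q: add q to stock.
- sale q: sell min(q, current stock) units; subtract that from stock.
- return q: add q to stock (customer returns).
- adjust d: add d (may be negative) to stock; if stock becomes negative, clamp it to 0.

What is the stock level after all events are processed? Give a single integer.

Processing events:
Start: stock = 24
  Event 1 (restock 32): 24 + 32 = 56
  Event 2 (sale 18): sell min(18,56)=18. stock: 56 - 18 = 38. total_sold = 18
  Event 3 (sale 17): sell min(17,38)=17. stock: 38 - 17 = 21. total_sold = 35
  Event 4 (adjust +1): 21 + 1 = 22
  Event 5 (adjust +10): 22 + 10 = 32
  Event 6 (sale 7): sell min(7,32)=7. stock: 32 - 7 = 25. total_sold = 42
  Event 7 (sale 7): sell min(7,25)=7. stock: 25 - 7 = 18. total_sold = 49
  Event 8 (sale 5): sell min(5,18)=5. stock: 18 - 5 = 13. total_sold = 54
  Event 9 (restock 16): 13 + 16 = 29
  Event 10 (adjust +7): 29 + 7 = 36
Final: stock = 36, total_sold = 54

Answer: 36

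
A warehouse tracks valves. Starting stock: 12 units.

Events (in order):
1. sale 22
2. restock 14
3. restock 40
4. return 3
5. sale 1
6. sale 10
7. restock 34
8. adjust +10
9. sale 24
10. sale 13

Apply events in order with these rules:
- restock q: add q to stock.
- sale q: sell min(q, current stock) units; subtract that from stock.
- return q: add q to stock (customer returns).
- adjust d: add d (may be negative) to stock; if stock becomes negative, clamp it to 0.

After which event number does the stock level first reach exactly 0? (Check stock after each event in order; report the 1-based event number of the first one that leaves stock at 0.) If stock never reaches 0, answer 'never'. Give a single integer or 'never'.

Answer: 1

Derivation:
Processing events:
Start: stock = 12
  Event 1 (sale 22): sell min(22,12)=12. stock: 12 - 12 = 0. total_sold = 12
  Event 2 (restock 14): 0 + 14 = 14
  Event 3 (restock 40): 14 + 40 = 54
  Event 4 (return 3): 54 + 3 = 57
  Event 5 (sale 1): sell min(1,57)=1. stock: 57 - 1 = 56. total_sold = 13
  Event 6 (sale 10): sell min(10,56)=10. stock: 56 - 10 = 46. total_sold = 23
  Event 7 (restock 34): 46 + 34 = 80
  Event 8 (adjust +10): 80 + 10 = 90
  Event 9 (sale 24): sell min(24,90)=24. stock: 90 - 24 = 66. total_sold = 47
  Event 10 (sale 13): sell min(13,66)=13. stock: 66 - 13 = 53. total_sold = 60
Final: stock = 53, total_sold = 60

First zero at event 1.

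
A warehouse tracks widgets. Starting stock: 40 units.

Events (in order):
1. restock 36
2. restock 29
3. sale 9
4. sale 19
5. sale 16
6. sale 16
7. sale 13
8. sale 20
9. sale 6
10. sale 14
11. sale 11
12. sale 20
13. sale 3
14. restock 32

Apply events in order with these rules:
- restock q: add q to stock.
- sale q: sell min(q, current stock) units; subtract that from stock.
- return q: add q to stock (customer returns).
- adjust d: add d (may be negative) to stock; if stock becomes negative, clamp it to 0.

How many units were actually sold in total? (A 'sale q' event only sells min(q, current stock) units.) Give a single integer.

Processing events:
Start: stock = 40
  Event 1 (restock 36): 40 + 36 = 76
  Event 2 (restock 29): 76 + 29 = 105
  Event 3 (sale 9): sell min(9,105)=9. stock: 105 - 9 = 96. total_sold = 9
  Event 4 (sale 19): sell min(19,96)=19. stock: 96 - 19 = 77. total_sold = 28
  Event 5 (sale 16): sell min(16,77)=16. stock: 77 - 16 = 61. total_sold = 44
  Event 6 (sale 16): sell min(16,61)=16. stock: 61 - 16 = 45. total_sold = 60
  Event 7 (sale 13): sell min(13,45)=13. stock: 45 - 13 = 32. total_sold = 73
  Event 8 (sale 20): sell min(20,32)=20. stock: 32 - 20 = 12. total_sold = 93
  Event 9 (sale 6): sell min(6,12)=6. stock: 12 - 6 = 6. total_sold = 99
  Event 10 (sale 14): sell min(14,6)=6. stock: 6 - 6 = 0. total_sold = 105
  Event 11 (sale 11): sell min(11,0)=0. stock: 0 - 0 = 0. total_sold = 105
  Event 12 (sale 20): sell min(20,0)=0. stock: 0 - 0 = 0. total_sold = 105
  Event 13 (sale 3): sell min(3,0)=0. stock: 0 - 0 = 0. total_sold = 105
  Event 14 (restock 32): 0 + 32 = 32
Final: stock = 32, total_sold = 105

Answer: 105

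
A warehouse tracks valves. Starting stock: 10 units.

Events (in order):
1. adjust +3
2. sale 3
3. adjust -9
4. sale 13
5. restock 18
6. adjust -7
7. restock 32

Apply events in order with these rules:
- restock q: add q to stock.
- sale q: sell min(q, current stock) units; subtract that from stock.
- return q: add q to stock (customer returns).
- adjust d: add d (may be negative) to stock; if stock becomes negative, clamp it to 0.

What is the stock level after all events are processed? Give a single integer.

Answer: 43

Derivation:
Processing events:
Start: stock = 10
  Event 1 (adjust +3): 10 + 3 = 13
  Event 2 (sale 3): sell min(3,13)=3. stock: 13 - 3 = 10. total_sold = 3
  Event 3 (adjust -9): 10 + -9 = 1
  Event 4 (sale 13): sell min(13,1)=1. stock: 1 - 1 = 0. total_sold = 4
  Event 5 (restock 18): 0 + 18 = 18
  Event 6 (adjust -7): 18 + -7 = 11
  Event 7 (restock 32): 11 + 32 = 43
Final: stock = 43, total_sold = 4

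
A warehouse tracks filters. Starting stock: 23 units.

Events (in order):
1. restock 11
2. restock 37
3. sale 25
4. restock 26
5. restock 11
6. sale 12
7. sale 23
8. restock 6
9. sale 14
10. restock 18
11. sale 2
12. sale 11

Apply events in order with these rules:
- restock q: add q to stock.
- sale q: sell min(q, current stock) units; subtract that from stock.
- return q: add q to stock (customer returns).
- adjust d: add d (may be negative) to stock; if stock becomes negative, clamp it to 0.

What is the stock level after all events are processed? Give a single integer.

Processing events:
Start: stock = 23
  Event 1 (restock 11): 23 + 11 = 34
  Event 2 (restock 37): 34 + 37 = 71
  Event 3 (sale 25): sell min(25,71)=25. stock: 71 - 25 = 46. total_sold = 25
  Event 4 (restock 26): 46 + 26 = 72
  Event 5 (restock 11): 72 + 11 = 83
  Event 6 (sale 12): sell min(12,83)=12. stock: 83 - 12 = 71. total_sold = 37
  Event 7 (sale 23): sell min(23,71)=23. stock: 71 - 23 = 48. total_sold = 60
  Event 8 (restock 6): 48 + 6 = 54
  Event 9 (sale 14): sell min(14,54)=14. stock: 54 - 14 = 40. total_sold = 74
  Event 10 (restock 18): 40 + 18 = 58
  Event 11 (sale 2): sell min(2,58)=2. stock: 58 - 2 = 56. total_sold = 76
  Event 12 (sale 11): sell min(11,56)=11. stock: 56 - 11 = 45. total_sold = 87
Final: stock = 45, total_sold = 87

Answer: 45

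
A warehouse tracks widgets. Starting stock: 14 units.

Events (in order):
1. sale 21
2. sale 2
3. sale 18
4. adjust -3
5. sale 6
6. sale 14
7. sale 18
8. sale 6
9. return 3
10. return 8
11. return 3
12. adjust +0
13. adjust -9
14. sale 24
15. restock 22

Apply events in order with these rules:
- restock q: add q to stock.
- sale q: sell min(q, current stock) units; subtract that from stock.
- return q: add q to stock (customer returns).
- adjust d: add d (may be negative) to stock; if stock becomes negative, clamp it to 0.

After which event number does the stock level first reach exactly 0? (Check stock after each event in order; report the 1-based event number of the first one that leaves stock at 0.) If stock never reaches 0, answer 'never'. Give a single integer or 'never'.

Processing events:
Start: stock = 14
  Event 1 (sale 21): sell min(21,14)=14. stock: 14 - 14 = 0. total_sold = 14
  Event 2 (sale 2): sell min(2,0)=0. stock: 0 - 0 = 0. total_sold = 14
  Event 3 (sale 18): sell min(18,0)=0. stock: 0 - 0 = 0. total_sold = 14
  Event 4 (adjust -3): 0 + -3 = 0 (clamped to 0)
  Event 5 (sale 6): sell min(6,0)=0. stock: 0 - 0 = 0. total_sold = 14
  Event 6 (sale 14): sell min(14,0)=0. stock: 0 - 0 = 0. total_sold = 14
  Event 7 (sale 18): sell min(18,0)=0. stock: 0 - 0 = 0. total_sold = 14
  Event 8 (sale 6): sell min(6,0)=0. stock: 0 - 0 = 0. total_sold = 14
  Event 9 (return 3): 0 + 3 = 3
  Event 10 (return 8): 3 + 8 = 11
  Event 11 (return 3): 11 + 3 = 14
  Event 12 (adjust +0): 14 + 0 = 14
  Event 13 (adjust -9): 14 + -9 = 5
  Event 14 (sale 24): sell min(24,5)=5. stock: 5 - 5 = 0. total_sold = 19
  Event 15 (restock 22): 0 + 22 = 22
Final: stock = 22, total_sold = 19

First zero at event 1.

Answer: 1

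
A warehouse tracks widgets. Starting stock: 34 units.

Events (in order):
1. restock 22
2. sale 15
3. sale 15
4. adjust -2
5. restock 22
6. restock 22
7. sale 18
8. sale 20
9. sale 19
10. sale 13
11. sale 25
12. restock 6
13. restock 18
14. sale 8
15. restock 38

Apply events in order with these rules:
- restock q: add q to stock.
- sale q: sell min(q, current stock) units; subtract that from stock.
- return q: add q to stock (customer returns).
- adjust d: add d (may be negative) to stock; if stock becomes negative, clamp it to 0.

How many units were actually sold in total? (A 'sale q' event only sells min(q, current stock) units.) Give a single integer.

Processing events:
Start: stock = 34
  Event 1 (restock 22): 34 + 22 = 56
  Event 2 (sale 15): sell min(15,56)=15. stock: 56 - 15 = 41. total_sold = 15
  Event 3 (sale 15): sell min(15,41)=15. stock: 41 - 15 = 26. total_sold = 30
  Event 4 (adjust -2): 26 + -2 = 24
  Event 5 (restock 22): 24 + 22 = 46
  Event 6 (restock 22): 46 + 22 = 68
  Event 7 (sale 18): sell min(18,68)=18. stock: 68 - 18 = 50. total_sold = 48
  Event 8 (sale 20): sell min(20,50)=20. stock: 50 - 20 = 30. total_sold = 68
  Event 9 (sale 19): sell min(19,30)=19. stock: 30 - 19 = 11. total_sold = 87
  Event 10 (sale 13): sell min(13,11)=11. stock: 11 - 11 = 0. total_sold = 98
  Event 11 (sale 25): sell min(25,0)=0. stock: 0 - 0 = 0. total_sold = 98
  Event 12 (restock 6): 0 + 6 = 6
  Event 13 (restock 18): 6 + 18 = 24
  Event 14 (sale 8): sell min(8,24)=8. stock: 24 - 8 = 16. total_sold = 106
  Event 15 (restock 38): 16 + 38 = 54
Final: stock = 54, total_sold = 106

Answer: 106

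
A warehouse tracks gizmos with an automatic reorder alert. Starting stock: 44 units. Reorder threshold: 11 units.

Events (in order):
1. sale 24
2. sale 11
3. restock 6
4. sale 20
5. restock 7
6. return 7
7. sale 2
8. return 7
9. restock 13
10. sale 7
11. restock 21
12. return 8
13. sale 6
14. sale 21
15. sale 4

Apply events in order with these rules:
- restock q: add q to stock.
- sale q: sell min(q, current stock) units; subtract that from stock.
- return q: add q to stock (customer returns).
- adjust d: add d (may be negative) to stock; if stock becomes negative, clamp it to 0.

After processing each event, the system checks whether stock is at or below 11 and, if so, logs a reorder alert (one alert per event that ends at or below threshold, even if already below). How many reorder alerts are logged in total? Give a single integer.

Answer: 3

Derivation:
Processing events:
Start: stock = 44
  Event 1 (sale 24): sell min(24,44)=24. stock: 44 - 24 = 20. total_sold = 24
  Event 2 (sale 11): sell min(11,20)=11. stock: 20 - 11 = 9. total_sold = 35
  Event 3 (restock 6): 9 + 6 = 15
  Event 4 (sale 20): sell min(20,15)=15. stock: 15 - 15 = 0. total_sold = 50
  Event 5 (restock 7): 0 + 7 = 7
  Event 6 (return 7): 7 + 7 = 14
  Event 7 (sale 2): sell min(2,14)=2. stock: 14 - 2 = 12. total_sold = 52
  Event 8 (return 7): 12 + 7 = 19
  Event 9 (restock 13): 19 + 13 = 32
  Event 10 (sale 7): sell min(7,32)=7. stock: 32 - 7 = 25. total_sold = 59
  Event 11 (restock 21): 25 + 21 = 46
  Event 12 (return 8): 46 + 8 = 54
  Event 13 (sale 6): sell min(6,54)=6. stock: 54 - 6 = 48. total_sold = 65
  Event 14 (sale 21): sell min(21,48)=21. stock: 48 - 21 = 27. total_sold = 86
  Event 15 (sale 4): sell min(4,27)=4. stock: 27 - 4 = 23. total_sold = 90
Final: stock = 23, total_sold = 90

Checking against threshold 11:
  After event 1: stock=20 > 11
  After event 2: stock=9 <= 11 -> ALERT
  After event 3: stock=15 > 11
  After event 4: stock=0 <= 11 -> ALERT
  After event 5: stock=7 <= 11 -> ALERT
  After event 6: stock=14 > 11
  After event 7: stock=12 > 11
  After event 8: stock=19 > 11
  After event 9: stock=32 > 11
  After event 10: stock=25 > 11
  After event 11: stock=46 > 11
  After event 12: stock=54 > 11
  After event 13: stock=48 > 11
  After event 14: stock=27 > 11
  After event 15: stock=23 > 11
Alert events: [2, 4, 5]. Count = 3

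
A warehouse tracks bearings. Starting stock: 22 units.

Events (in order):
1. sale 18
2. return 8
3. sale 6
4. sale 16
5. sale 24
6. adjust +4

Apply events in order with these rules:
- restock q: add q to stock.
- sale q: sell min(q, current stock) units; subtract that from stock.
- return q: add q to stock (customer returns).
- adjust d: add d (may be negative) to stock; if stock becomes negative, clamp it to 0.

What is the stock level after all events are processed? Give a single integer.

Processing events:
Start: stock = 22
  Event 1 (sale 18): sell min(18,22)=18. stock: 22 - 18 = 4. total_sold = 18
  Event 2 (return 8): 4 + 8 = 12
  Event 3 (sale 6): sell min(6,12)=6. stock: 12 - 6 = 6. total_sold = 24
  Event 4 (sale 16): sell min(16,6)=6. stock: 6 - 6 = 0. total_sold = 30
  Event 5 (sale 24): sell min(24,0)=0. stock: 0 - 0 = 0. total_sold = 30
  Event 6 (adjust +4): 0 + 4 = 4
Final: stock = 4, total_sold = 30

Answer: 4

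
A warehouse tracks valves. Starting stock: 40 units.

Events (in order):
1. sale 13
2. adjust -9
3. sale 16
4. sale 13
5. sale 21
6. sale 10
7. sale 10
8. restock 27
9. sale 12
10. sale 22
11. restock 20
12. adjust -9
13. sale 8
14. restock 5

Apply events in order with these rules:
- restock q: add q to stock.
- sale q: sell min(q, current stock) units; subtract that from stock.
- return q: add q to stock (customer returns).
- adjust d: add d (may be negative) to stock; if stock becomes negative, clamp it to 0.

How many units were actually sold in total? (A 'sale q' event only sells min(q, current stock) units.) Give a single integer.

Answer: 66

Derivation:
Processing events:
Start: stock = 40
  Event 1 (sale 13): sell min(13,40)=13. stock: 40 - 13 = 27. total_sold = 13
  Event 2 (adjust -9): 27 + -9 = 18
  Event 3 (sale 16): sell min(16,18)=16. stock: 18 - 16 = 2. total_sold = 29
  Event 4 (sale 13): sell min(13,2)=2. stock: 2 - 2 = 0. total_sold = 31
  Event 5 (sale 21): sell min(21,0)=0. stock: 0 - 0 = 0. total_sold = 31
  Event 6 (sale 10): sell min(10,0)=0. stock: 0 - 0 = 0. total_sold = 31
  Event 7 (sale 10): sell min(10,0)=0. stock: 0 - 0 = 0. total_sold = 31
  Event 8 (restock 27): 0 + 27 = 27
  Event 9 (sale 12): sell min(12,27)=12. stock: 27 - 12 = 15. total_sold = 43
  Event 10 (sale 22): sell min(22,15)=15. stock: 15 - 15 = 0. total_sold = 58
  Event 11 (restock 20): 0 + 20 = 20
  Event 12 (adjust -9): 20 + -9 = 11
  Event 13 (sale 8): sell min(8,11)=8. stock: 11 - 8 = 3. total_sold = 66
  Event 14 (restock 5): 3 + 5 = 8
Final: stock = 8, total_sold = 66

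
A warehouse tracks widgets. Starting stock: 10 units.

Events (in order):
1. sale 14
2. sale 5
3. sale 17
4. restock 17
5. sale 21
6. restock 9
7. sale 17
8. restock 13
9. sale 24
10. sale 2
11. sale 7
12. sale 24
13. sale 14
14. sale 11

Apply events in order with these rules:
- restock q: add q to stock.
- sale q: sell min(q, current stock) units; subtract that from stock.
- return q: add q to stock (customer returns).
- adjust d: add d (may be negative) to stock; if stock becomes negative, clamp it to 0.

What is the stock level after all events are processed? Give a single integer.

Processing events:
Start: stock = 10
  Event 1 (sale 14): sell min(14,10)=10. stock: 10 - 10 = 0. total_sold = 10
  Event 2 (sale 5): sell min(5,0)=0. stock: 0 - 0 = 0. total_sold = 10
  Event 3 (sale 17): sell min(17,0)=0. stock: 0 - 0 = 0. total_sold = 10
  Event 4 (restock 17): 0 + 17 = 17
  Event 5 (sale 21): sell min(21,17)=17. stock: 17 - 17 = 0. total_sold = 27
  Event 6 (restock 9): 0 + 9 = 9
  Event 7 (sale 17): sell min(17,9)=9. stock: 9 - 9 = 0. total_sold = 36
  Event 8 (restock 13): 0 + 13 = 13
  Event 9 (sale 24): sell min(24,13)=13. stock: 13 - 13 = 0. total_sold = 49
  Event 10 (sale 2): sell min(2,0)=0. stock: 0 - 0 = 0. total_sold = 49
  Event 11 (sale 7): sell min(7,0)=0. stock: 0 - 0 = 0. total_sold = 49
  Event 12 (sale 24): sell min(24,0)=0. stock: 0 - 0 = 0. total_sold = 49
  Event 13 (sale 14): sell min(14,0)=0. stock: 0 - 0 = 0. total_sold = 49
  Event 14 (sale 11): sell min(11,0)=0. stock: 0 - 0 = 0. total_sold = 49
Final: stock = 0, total_sold = 49

Answer: 0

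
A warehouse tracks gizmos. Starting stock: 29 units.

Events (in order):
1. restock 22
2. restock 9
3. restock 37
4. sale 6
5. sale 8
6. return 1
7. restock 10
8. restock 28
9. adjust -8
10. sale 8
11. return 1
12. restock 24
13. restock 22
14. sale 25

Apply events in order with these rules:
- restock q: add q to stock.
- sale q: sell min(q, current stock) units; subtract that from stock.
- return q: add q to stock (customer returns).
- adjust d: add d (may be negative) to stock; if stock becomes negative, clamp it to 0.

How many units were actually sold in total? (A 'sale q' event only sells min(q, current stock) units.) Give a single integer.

Processing events:
Start: stock = 29
  Event 1 (restock 22): 29 + 22 = 51
  Event 2 (restock 9): 51 + 9 = 60
  Event 3 (restock 37): 60 + 37 = 97
  Event 4 (sale 6): sell min(6,97)=6. stock: 97 - 6 = 91. total_sold = 6
  Event 5 (sale 8): sell min(8,91)=8. stock: 91 - 8 = 83. total_sold = 14
  Event 6 (return 1): 83 + 1 = 84
  Event 7 (restock 10): 84 + 10 = 94
  Event 8 (restock 28): 94 + 28 = 122
  Event 9 (adjust -8): 122 + -8 = 114
  Event 10 (sale 8): sell min(8,114)=8. stock: 114 - 8 = 106. total_sold = 22
  Event 11 (return 1): 106 + 1 = 107
  Event 12 (restock 24): 107 + 24 = 131
  Event 13 (restock 22): 131 + 22 = 153
  Event 14 (sale 25): sell min(25,153)=25. stock: 153 - 25 = 128. total_sold = 47
Final: stock = 128, total_sold = 47

Answer: 47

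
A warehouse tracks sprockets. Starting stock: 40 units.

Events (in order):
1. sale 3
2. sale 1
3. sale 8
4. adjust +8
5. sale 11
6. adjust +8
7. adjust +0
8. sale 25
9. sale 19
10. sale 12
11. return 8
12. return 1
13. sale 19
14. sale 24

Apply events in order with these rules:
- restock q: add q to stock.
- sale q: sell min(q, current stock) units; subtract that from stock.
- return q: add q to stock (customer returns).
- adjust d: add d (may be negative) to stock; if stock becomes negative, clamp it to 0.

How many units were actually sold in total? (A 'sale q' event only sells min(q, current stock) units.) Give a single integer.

Processing events:
Start: stock = 40
  Event 1 (sale 3): sell min(3,40)=3. stock: 40 - 3 = 37. total_sold = 3
  Event 2 (sale 1): sell min(1,37)=1. stock: 37 - 1 = 36. total_sold = 4
  Event 3 (sale 8): sell min(8,36)=8. stock: 36 - 8 = 28. total_sold = 12
  Event 4 (adjust +8): 28 + 8 = 36
  Event 5 (sale 11): sell min(11,36)=11. stock: 36 - 11 = 25. total_sold = 23
  Event 6 (adjust +8): 25 + 8 = 33
  Event 7 (adjust +0): 33 + 0 = 33
  Event 8 (sale 25): sell min(25,33)=25. stock: 33 - 25 = 8. total_sold = 48
  Event 9 (sale 19): sell min(19,8)=8. stock: 8 - 8 = 0. total_sold = 56
  Event 10 (sale 12): sell min(12,0)=0. stock: 0 - 0 = 0. total_sold = 56
  Event 11 (return 8): 0 + 8 = 8
  Event 12 (return 1): 8 + 1 = 9
  Event 13 (sale 19): sell min(19,9)=9. stock: 9 - 9 = 0. total_sold = 65
  Event 14 (sale 24): sell min(24,0)=0. stock: 0 - 0 = 0. total_sold = 65
Final: stock = 0, total_sold = 65

Answer: 65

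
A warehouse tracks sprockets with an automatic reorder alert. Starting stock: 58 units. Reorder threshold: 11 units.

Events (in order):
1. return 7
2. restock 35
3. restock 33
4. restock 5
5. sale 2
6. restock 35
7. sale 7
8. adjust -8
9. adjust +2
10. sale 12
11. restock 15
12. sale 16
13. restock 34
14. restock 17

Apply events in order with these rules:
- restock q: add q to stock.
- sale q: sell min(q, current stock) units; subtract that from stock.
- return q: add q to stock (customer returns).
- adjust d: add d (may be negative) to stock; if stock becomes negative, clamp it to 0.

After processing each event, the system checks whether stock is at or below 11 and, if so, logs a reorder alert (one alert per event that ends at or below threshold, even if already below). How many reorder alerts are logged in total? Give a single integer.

Processing events:
Start: stock = 58
  Event 1 (return 7): 58 + 7 = 65
  Event 2 (restock 35): 65 + 35 = 100
  Event 3 (restock 33): 100 + 33 = 133
  Event 4 (restock 5): 133 + 5 = 138
  Event 5 (sale 2): sell min(2,138)=2. stock: 138 - 2 = 136. total_sold = 2
  Event 6 (restock 35): 136 + 35 = 171
  Event 7 (sale 7): sell min(7,171)=7. stock: 171 - 7 = 164. total_sold = 9
  Event 8 (adjust -8): 164 + -8 = 156
  Event 9 (adjust +2): 156 + 2 = 158
  Event 10 (sale 12): sell min(12,158)=12. stock: 158 - 12 = 146. total_sold = 21
  Event 11 (restock 15): 146 + 15 = 161
  Event 12 (sale 16): sell min(16,161)=16. stock: 161 - 16 = 145. total_sold = 37
  Event 13 (restock 34): 145 + 34 = 179
  Event 14 (restock 17): 179 + 17 = 196
Final: stock = 196, total_sold = 37

Checking against threshold 11:
  After event 1: stock=65 > 11
  After event 2: stock=100 > 11
  After event 3: stock=133 > 11
  After event 4: stock=138 > 11
  After event 5: stock=136 > 11
  After event 6: stock=171 > 11
  After event 7: stock=164 > 11
  After event 8: stock=156 > 11
  After event 9: stock=158 > 11
  After event 10: stock=146 > 11
  After event 11: stock=161 > 11
  After event 12: stock=145 > 11
  After event 13: stock=179 > 11
  After event 14: stock=196 > 11
Alert events: []. Count = 0

Answer: 0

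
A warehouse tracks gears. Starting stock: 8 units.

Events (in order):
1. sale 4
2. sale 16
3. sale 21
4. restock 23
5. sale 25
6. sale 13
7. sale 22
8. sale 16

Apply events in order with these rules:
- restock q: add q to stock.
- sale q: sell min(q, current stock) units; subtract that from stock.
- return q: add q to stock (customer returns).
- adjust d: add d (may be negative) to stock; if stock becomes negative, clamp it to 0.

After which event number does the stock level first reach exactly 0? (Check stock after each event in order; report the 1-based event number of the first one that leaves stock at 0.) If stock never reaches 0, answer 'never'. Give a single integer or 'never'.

Answer: 2

Derivation:
Processing events:
Start: stock = 8
  Event 1 (sale 4): sell min(4,8)=4. stock: 8 - 4 = 4. total_sold = 4
  Event 2 (sale 16): sell min(16,4)=4. stock: 4 - 4 = 0. total_sold = 8
  Event 3 (sale 21): sell min(21,0)=0. stock: 0 - 0 = 0. total_sold = 8
  Event 4 (restock 23): 0 + 23 = 23
  Event 5 (sale 25): sell min(25,23)=23. stock: 23 - 23 = 0. total_sold = 31
  Event 6 (sale 13): sell min(13,0)=0. stock: 0 - 0 = 0. total_sold = 31
  Event 7 (sale 22): sell min(22,0)=0. stock: 0 - 0 = 0. total_sold = 31
  Event 8 (sale 16): sell min(16,0)=0. stock: 0 - 0 = 0. total_sold = 31
Final: stock = 0, total_sold = 31

First zero at event 2.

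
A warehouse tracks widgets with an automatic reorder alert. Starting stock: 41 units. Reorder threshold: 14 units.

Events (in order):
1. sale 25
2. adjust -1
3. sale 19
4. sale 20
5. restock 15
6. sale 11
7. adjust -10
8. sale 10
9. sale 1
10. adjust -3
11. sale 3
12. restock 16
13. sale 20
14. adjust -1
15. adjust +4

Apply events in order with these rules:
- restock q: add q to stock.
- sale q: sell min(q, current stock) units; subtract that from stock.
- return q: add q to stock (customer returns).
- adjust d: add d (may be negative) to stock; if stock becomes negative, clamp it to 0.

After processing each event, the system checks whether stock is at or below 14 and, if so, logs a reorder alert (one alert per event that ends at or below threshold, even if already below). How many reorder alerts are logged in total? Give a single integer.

Processing events:
Start: stock = 41
  Event 1 (sale 25): sell min(25,41)=25. stock: 41 - 25 = 16. total_sold = 25
  Event 2 (adjust -1): 16 + -1 = 15
  Event 3 (sale 19): sell min(19,15)=15. stock: 15 - 15 = 0. total_sold = 40
  Event 4 (sale 20): sell min(20,0)=0. stock: 0 - 0 = 0. total_sold = 40
  Event 5 (restock 15): 0 + 15 = 15
  Event 6 (sale 11): sell min(11,15)=11. stock: 15 - 11 = 4. total_sold = 51
  Event 7 (adjust -10): 4 + -10 = 0 (clamped to 0)
  Event 8 (sale 10): sell min(10,0)=0. stock: 0 - 0 = 0. total_sold = 51
  Event 9 (sale 1): sell min(1,0)=0. stock: 0 - 0 = 0. total_sold = 51
  Event 10 (adjust -3): 0 + -3 = 0 (clamped to 0)
  Event 11 (sale 3): sell min(3,0)=0. stock: 0 - 0 = 0. total_sold = 51
  Event 12 (restock 16): 0 + 16 = 16
  Event 13 (sale 20): sell min(20,16)=16. stock: 16 - 16 = 0. total_sold = 67
  Event 14 (adjust -1): 0 + -1 = 0 (clamped to 0)
  Event 15 (adjust +4): 0 + 4 = 4
Final: stock = 4, total_sold = 67

Checking against threshold 14:
  After event 1: stock=16 > 14
  After event 2: stock=15 > 14
  After event 3: stock=0 <= 14 -> ALERT
  After event 4: stock=0 <= 14 -> ALERT
  After event 5: stock=15 > 14
  After event 6: stock=4 <= 14 -> ALERT
  After event 7: stock=0 <= 14 -> ALERT
  After event 8: stock=0 <= 14 -> ALERT
  After event 9: stock=0 <= 14 -> ALERT
  After event 10: stock=0 <= 14 -> ALERT
  After event 11: stock=0 <= 14 -> ALERT
  After event 12: stock=16 > 14
  After event 13: stock=0 <= 14 -> ALERT
  After event 14: stock=0 <= 14 -> ALERT
  After event 15: stock=4 <= 14 -> ALERT
Alert events: [3, 4, 6, 7, 8, 9, 10, 11, 13, 14, 15]. Count = 11

Answer: 11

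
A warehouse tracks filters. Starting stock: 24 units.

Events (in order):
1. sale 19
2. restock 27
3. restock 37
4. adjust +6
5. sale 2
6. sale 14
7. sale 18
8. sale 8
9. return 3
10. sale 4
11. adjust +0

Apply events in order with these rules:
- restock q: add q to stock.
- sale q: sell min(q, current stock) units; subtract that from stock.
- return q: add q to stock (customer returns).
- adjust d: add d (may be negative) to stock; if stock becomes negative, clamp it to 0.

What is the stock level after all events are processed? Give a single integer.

Processing events:
Start: stock = 24
  Event 1 (sale 19): sell min(19,24)=19. stock: 24 - 19 = 5. total_sold = 19
  Event 2 (restock 27): 5 + 27 = 32
  Event 3 (restock 37): 32 + 37 = 69
  Event 4 (adjust +6): 69 + 6 = 75
  Event 5 (sale 2): sell min(2,75)=2. stock: 75 - 2 = 73. total_sold = 21
  Event 6 (sale 14): sell min(14,73)=14. stock: 73 - 14 = 59. total_sold = 35
  Event 7 (sale 18): sell min(18,59)=18. stock: 59 - 18 = 41. total_sold = 53
  Event 8 (sale 8): sell min(8,41)=8. stock: 41 - 8 = 33. total_sold = 61
  Event 9 (return 3): 33 + 3 = 36
  Event 10 (sale 4): sell min(4,36)=4. stock: 36 - 4 = 32. total_sold = 65
  Event 11 (adjust +0): 32 + 0 = 32
Final: stock = 32, total_sold = 65

Answer: 32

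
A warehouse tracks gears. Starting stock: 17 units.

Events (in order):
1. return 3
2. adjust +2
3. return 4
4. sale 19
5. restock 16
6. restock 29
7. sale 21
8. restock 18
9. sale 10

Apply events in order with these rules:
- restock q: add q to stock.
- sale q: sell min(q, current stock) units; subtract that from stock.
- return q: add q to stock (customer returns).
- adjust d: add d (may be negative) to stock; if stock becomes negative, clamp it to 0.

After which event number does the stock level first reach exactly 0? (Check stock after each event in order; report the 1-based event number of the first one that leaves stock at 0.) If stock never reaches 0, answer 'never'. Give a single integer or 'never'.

Processing events:
Start: stock = 17
  Event 1 (return 3): 17 + 3 = 20
  Event 2 (adjust +2): 20 + 2 = 22
  Event 3 (return 4): 22 + 4 = 26
  Event 4 (sale 19): sell min(19,26)=19. stock: 26 - 19 = 7. total_sold = 19
  Event 5 (restock 16): 7 + 16 = 23
  Event 6 (restock 29): 23 + 29 = 52
  Event 7 (sale 21): sell min(21,52)=21. stock: 52 - 21 = 31. total_sold = 40
  Event 8 (restock 18): 31 + 18 = 49
  Event 9 (sale 10): sell min(10,49)=10. stock: 49 - 10 = 39. total_sold = 50
Final: stock = 39, total_sold = 50

Stock never reaches 0.

Answer: never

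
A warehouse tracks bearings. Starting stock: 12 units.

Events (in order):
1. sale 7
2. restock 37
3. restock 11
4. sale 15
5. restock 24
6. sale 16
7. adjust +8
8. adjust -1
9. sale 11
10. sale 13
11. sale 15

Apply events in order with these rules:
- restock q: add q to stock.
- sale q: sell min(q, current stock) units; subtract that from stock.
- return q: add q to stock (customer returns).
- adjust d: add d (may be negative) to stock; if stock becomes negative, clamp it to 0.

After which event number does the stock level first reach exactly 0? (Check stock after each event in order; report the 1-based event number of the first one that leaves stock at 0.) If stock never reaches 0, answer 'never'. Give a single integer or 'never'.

Answer: never

Derivation:
Processing events:
Start: stock = 12
  Event 1 (sale 7): sell min(7,12)=7. stock: 12 - 7 = 5. total_sold = 7
  Event 2 (restock 37): 5 + 37 = 42
  Event 3 (restock 11): 42 + 11 = 53
  Event 4 (sale 15): sell min(15,53)=15. stock: 53 - 15 = 38. total_sold = 22
  Event 5 (restock 24): 38 + 24 = 62
  Event 6 (sale 16): sell min(16,62)=16. stock: 62 - 16 = 46. total_sold = 38
  Event 7 (adjust +8): 46 + 8 = 54
  Event 8 (adjust -1): 54 + -1 = 53
  Event 9 (sale 11): sell min(11,53)=11. stock: 53 - 11 = 42. total_sold = 49
  Event 10 (sale 13): sell min(13,42)=13. stock: 42 - 13 = 29. total_sold = 62
  Event 11 (sale 15): sell min(15,29)=15. stock: 29 - 15 = 14. total_sold = 77
Final: stock = 14, total_sold = 77

Stock never reaches 0.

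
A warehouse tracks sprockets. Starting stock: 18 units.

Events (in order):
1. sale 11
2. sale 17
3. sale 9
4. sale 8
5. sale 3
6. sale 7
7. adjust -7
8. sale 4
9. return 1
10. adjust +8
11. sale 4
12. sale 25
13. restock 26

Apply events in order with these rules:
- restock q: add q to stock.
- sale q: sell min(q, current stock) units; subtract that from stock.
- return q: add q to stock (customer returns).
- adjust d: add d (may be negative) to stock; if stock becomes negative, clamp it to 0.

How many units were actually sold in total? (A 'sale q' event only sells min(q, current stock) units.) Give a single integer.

Answer: 27

Derivation:
Processing events:
Start: stock = 18
  Event 1 (sale 11): sell min(11,18)=11. stock: 18 - 11 = 7. total_sold = 11
  Event 2 (sale 17): sell min(17,7)=7. stock: 7 - 7 = 0. total_sold = 18
  Event 3 (sale 9): sell min(9,0)=0. stock: 0 - 0 = 0. total_sold = 18
  Event 4 (sale 8): sell min(8,0)=0. stock: 0 - 0 = 0. total_sold = 18
  Event 5 (sale 3): sell min(3,0)=0. stock: 0 - 0 = 0. total_sold = 18
  Event 6 (sale 7): sell min(7,0)=0. stock: 0 - 0 = 0. total_sold = 18
  Event 7 (adjust -7): 0 + -7 = 0 (clamped to 0)
  Event 8 (sale 4): sell min(4,0)=0. stock: 0 - 0 = 0. total_sold = 18
  Event 9 (return 1): 0 + 1 = 1
  Event 10 (adjust +8): 1 + 8 = 9
  Event 11 (sale 4): sell min(4,9)=4. stock: 9 - 4 = 5. total_sold = 22
  Event 12 (sale 25): sell min(25,5)=5. stock: 5 - 5 = 0. total_sold = 27
  Event 13 (restock 26): 0 + 26 = 26
Final: stock = 26, total_sold = 27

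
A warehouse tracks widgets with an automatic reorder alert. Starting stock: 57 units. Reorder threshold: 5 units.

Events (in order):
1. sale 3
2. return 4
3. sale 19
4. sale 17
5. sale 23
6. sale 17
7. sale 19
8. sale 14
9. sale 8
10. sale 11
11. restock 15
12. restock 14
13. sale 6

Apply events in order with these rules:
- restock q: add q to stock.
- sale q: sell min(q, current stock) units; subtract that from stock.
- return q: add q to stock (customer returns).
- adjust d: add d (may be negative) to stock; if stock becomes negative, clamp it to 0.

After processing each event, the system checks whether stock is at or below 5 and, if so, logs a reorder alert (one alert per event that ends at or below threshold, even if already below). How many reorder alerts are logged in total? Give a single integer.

Processing events:
Start: stock = 57
  Event 1 (sale 3): sell min(3,57)=3. stock: 57 - 3 = 54. total_sold = 3
  Event 2 (return 4): 54 + 4 = 58
  Event 3 (sale 19): sell min(19,58)=19. stock: 58 - 19 = 39. total_sold = 22
  Event 4 (sale 17): sell min(17,39)=17. stock: 39 - 17 = 22. total_sold = 39
  Event 5 (sale 23): sell min(23,22)=22. stock: 22 - 22 = 0. total_sold = 61
  Event 6 (sale 17): sell min(17,0)=0. stock: 0 - 0 = 0. total_sold = 61
  Event 7 (sale 19): sell min(19,0)=0. stock: 0 - 0 = 0. total_sold = 61
  Event 8 (sale 14): sell min(14,0)=0. stock: 0 - 0 = 0. total_sold = 61
  Event 9 (sale 8): sell min(8,0)=0. stock: 0 - 0 = 0. total_sold = 61
  Event 10 (sale 11): sell min(11,0)=0. stock: 0 - 0 = 0. total_sold = 61
  Event 11 (restock 15): 0 + 15 = 15
  Event 12 (restock 14): 15 + 14 = 29
  Event 13 (sale 6): sell min(6,29)=6. stock: 29 - 6 = 23. total_sold = 67
Final: stock = 23, total_sold = 67

Checking against threshold 5:
  After event 1: stock=54 > 5
  After event 2: stock=58 > 5
  After event 3: stock=39 > 5
  After event 4: stock=22 > 5
  After event 5: stock=0 <= 5 -> ALERT
  After event 6: stock=0 <= 5 -> ALERT
  After event 7: stock=0 <= 5 -> ALERT
  After event 8: stock=0 <= 5 -> ALERT
  After event 9: stock=0 <= 5 -> ALERT
  After event 10: stock=0 <= 5 -> ALERT
  After event 11: stock=15 > 5
  After event 12: stock=29 > 5
  After event 13: stock=23 > 5
Alert events: [5, 6, 7, 8, 9, 10]. Count = 6

Answer: 6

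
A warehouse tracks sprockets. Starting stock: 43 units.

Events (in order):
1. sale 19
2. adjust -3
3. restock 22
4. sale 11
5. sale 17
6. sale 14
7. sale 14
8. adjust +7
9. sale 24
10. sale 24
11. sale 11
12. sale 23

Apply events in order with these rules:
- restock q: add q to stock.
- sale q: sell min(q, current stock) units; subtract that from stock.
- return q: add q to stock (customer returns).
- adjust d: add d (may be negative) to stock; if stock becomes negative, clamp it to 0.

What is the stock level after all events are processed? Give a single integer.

Answer: 0

Derivation:
Processing events:
Start: stock = 43
  Event 1 (sale 19): sell min(19,43)=19. stock: 43 - 19 = 24. total_sold = 19
  Event 2 (adjust -3): 24 + -3 = 21
  Event 3 (restock 22): 21 + 22 = 43
  Event 4 (sale 11): sell min(11,43)=11. stock: 43 - 11 = 32. total_sold = 30
  Event 5 (sale 17): sell min(17,32)=17. stock: 32 - 17 = 15. total_sold = 47
  Event 6 (sale 14): sell min(14,15)=14. stock: 15 - 14 = 1. total_sold = 61
  Event 7 (sale 14): sell min(14,1)=1. stock: 1 - 1 = 0. total_sold = 62
  Event 8 (adjust +7): 0 + 7 = 7
  Event 9 (sale 24): sell min(24,7)=7. stock: 7 - 7 = 0. total_sold = 69
  Event 10 (sale 24): sell min(24,0)=0. stock: 0 - 0 = 0. total_sold = 69
  Event 11 (sale 11): sell min(11,0)=0. stock: 0 - 0 = 0. total_sold = 69
  Event 12 (sale 23): sell min(23,0)=0. stock: 0 - 0 = 0. total_sold = 69
Final: stock = 0, total_sold = 69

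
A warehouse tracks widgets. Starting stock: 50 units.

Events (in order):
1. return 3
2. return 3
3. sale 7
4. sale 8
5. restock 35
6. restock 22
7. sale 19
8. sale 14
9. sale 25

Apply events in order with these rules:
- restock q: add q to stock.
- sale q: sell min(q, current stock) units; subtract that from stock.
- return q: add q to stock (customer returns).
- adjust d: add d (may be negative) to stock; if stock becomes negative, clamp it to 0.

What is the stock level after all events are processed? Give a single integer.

Answer: 40

Derivation:
Processing events:
Start: stock = 50
  Event 1 (return 3): 50 + 3 = 53
  Event 2 (return 3): 53 + 3 = 56
  Event 3 (sale 7): sell min(7,56)=7. stock: 56 - 7 = 49. total_sold = 7
  Event 4 (sale 8): sell min(8,49)=8. stock: 49 - 8 = 41. total_sold = 15
  Event 5 (restock 35): 41 + 35 = 76
  Event 6 (restock 22): 76 + 22 = 98
  Event 7 (sale 19): sell min(19,98)=19. stock: 98 - 19 = 79. total_sold = 34
  Event 8 (sale 14): sell min(14,79)=14. stock: 79 - 14 = 65. total_sold = 48
  Event 9 (sale 25): sell min(25,65)=25. stock: 65 - 25 = 40. total_sold = 73
Final: stock = 40, total_sold = 73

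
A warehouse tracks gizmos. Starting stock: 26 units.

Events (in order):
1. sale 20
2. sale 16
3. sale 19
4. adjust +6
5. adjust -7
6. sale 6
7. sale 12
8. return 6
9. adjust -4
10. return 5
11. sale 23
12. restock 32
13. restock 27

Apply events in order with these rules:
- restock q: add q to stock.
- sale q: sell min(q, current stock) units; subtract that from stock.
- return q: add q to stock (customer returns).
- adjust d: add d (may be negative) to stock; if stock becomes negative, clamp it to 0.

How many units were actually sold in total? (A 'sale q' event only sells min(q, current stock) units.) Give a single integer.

Answer: 33

Derivation:
Processing events:
Start: stock = 26
  Event 1 (sale 20): sell min(20,26)=20. stock: 26 - 20 = 6. total_sold = 20
  Event 2 (sale 16): sell min(16,6)=6. stock: 6 - 6 = 0. total_sold = 26
  Event 3 (sale 19): sell min(19,0)=0. stock: 0 - 0 = 0. total_sold = 26
  Event 4 (adjust +6): 0 + 6 = 6
  Event 5 (adjust -7): 6 + -7 = 0 (clamped to 0)
  Event 6 (sale 6): sell min(6,0)=0. stock: 0 - 0 = 0. total_sold = 26
  Event 7 (sale 12): sell min(12,0)=0. stock: 0 - 0 = 0. total_sold = 26
  Event 8 (return 6): 0 + 6 = 6
  Event 9 (adjust -4): 6 + -4 = 2
  Event 10 (return 5): 2 + 5 = 7
  Event 11 (sale 23): sell min(23,7)=7. stock: 7 - 7 = 0. total_sold = 33
  Event 12 (restock 32): 0 + 32 = 32
  Event 13 (restock 27): 32 + 27 = 59
Final: stock = 59, total_sold = 33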